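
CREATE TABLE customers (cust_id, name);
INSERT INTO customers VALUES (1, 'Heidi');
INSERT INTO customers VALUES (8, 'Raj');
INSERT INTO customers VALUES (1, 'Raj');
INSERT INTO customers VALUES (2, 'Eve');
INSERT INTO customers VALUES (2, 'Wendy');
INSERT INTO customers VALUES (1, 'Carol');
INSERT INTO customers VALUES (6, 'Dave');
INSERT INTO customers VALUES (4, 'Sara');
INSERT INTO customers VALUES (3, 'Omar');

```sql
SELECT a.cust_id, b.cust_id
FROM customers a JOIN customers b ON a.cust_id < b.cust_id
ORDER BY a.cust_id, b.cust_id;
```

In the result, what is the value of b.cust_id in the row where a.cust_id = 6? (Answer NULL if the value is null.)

INNER JOIN keeps only pairs where the ON condition holds.
Matching on a.cust_id < b.cust_id.
- a row (cust_id=1): matches 6 b row(s) → 6 output row(s).
- a row (cust_id=8): no match → dropped.
- a row (cust_id=1): matches 6 b row(s) → 6 output row(s).
- a row (cust_id=2): matches 4 b row(s) → 4 output row(s).
- a row (cust_id=2): matches 4 b row(s) → 4 output row(s).
- a row (cust_id=1): matches 6 b row(s) → 6 output row(s).
- a row (cust_id=6): matches 1 b row(s) → 1 output row(s).
- a row (cust_id=4): matches 2 b row(s) → 2 output row(s).
- a row (cust_id=3): matches 3 b row(s) → 3 output row(s).

8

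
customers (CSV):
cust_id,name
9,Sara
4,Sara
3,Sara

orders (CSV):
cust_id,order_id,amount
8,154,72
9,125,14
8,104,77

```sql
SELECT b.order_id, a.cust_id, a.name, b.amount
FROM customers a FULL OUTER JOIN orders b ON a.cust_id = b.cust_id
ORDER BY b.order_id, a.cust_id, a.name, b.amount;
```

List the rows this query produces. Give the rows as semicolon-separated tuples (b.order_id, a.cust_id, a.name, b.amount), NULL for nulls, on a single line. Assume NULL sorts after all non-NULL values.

FULL OUTER JOIN keeps every row from both sides; unmatched rows get NULL for the other side's columns.
Matching on a.cust_id = b.cust_id.
Matched pairs: 1; unmatched a rows kept: 2; unmatched b rows kept: 2.

(104, NULL, NULL, 77); (125, 9, Sara, 14); (154, NULL, NULL, 72); (NULL, 3, Sara, NULL); (NULL, 4, Sara, NULL)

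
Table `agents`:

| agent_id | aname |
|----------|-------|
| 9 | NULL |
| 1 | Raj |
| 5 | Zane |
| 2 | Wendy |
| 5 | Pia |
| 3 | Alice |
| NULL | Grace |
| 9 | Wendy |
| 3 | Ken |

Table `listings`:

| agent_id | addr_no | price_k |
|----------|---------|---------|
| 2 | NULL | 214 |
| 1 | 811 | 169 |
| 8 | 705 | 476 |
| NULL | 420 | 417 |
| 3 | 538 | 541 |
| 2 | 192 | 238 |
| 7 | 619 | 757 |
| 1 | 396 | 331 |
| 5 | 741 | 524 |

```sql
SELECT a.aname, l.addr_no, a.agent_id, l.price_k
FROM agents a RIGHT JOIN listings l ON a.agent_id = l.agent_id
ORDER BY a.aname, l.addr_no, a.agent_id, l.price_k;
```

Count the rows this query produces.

11

RIGHT JOIN keeps every row from `listings`; unmatched rows get NULL for `agents`'s columns.
Matching on a.agent_id = l.agent_id. A NULL in a compared column never satisfies the condition.
- a (agent_id=9) has no partner in l.
- a (agent_id=1) pairs with 2 row(s) of l.
- a (agent_id=5) pairs with 1 row(s) of l.
- a (agent_id=2) pairs with 2 row(s) of l.
- a (agent_id=5) pairs with 1 row(s) of l.
- a (agent_id=3) pairs with 1 row(s) of l.
- a (agent_id=NULL) has no partner in l.
- a (agent_id=9) has no partner in l.
- a (agent_id=3) pairs with 1 row(s) of l.
- plus 3 unmatched l row(s), each kept with NULL a columns.
Total: 8 matched + 3 padded = 11 rows.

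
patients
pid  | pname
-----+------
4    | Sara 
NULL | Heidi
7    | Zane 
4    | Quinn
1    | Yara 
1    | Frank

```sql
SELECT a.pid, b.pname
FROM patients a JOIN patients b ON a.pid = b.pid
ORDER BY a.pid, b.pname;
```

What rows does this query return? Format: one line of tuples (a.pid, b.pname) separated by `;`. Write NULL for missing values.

INNER JOIN keeps only pairs where the ON condition holds.
Matching on a.pid = b.pid. A NULL in a compared column never satisfies the condition.
- pid=4: 2 matching b row(s), so 2 row(s) emitted.
- pid=NULL: no matching b row, dropped.
- pid=7: 1 matching b row(s), so 1 row(s) emitted.
- pid=4: 2 matching b row(s), so 2 row(s) emitted.
- pid=1: 2 matching b row(s), so 2 row(s) emitted.
- pid=1: 2 matching b row(s), so 2 row(s) emitted.
After projecting and ordering:
a.pid | b.pname
1 | Frank
1 | Frank
1 | Yara
1 | Yara
4 | Quinn
4 | Quinn
4 | Sara
4 | Sara
7 | Zane

(1, Frank); (1, Frank); (1, Yara); (1, Yara); (4, Quinn); (4, Quinn); (4, Sara); (4, Sara); (7, Zane)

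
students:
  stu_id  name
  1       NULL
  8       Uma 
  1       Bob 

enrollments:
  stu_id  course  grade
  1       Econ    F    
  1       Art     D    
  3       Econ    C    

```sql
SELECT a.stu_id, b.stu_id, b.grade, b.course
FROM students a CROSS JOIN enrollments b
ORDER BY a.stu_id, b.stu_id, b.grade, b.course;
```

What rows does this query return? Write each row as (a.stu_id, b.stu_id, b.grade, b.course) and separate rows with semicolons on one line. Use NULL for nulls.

(1, 1, D, Art); (1, 1, D, Art); (1, 1, F, Econ); (1, 1, F, Econ); (1, 3, C, Econ); (1, 3, C, Econ); (8, 1, D, Art); (8, 1, F, Econ); (8, 3, C, Econ)

CROSS JOIN pairs every row of `students` with every row of `enrollments`: 3 × 3 = 9 rows.
After projecting and ordering:
a.stu_id | b.stu_id | b.grade | b.course
1 | 1 | D | Art
1 | 1 | D | Art
1 | 1 | F | Econ
1 | 1 | F | Econ
1 | 3 | C | Econ
1 | 3 | C | Econ
8 | 1 | D | Art
8 | 1 | F | Econ
8 | 3 | C | Econ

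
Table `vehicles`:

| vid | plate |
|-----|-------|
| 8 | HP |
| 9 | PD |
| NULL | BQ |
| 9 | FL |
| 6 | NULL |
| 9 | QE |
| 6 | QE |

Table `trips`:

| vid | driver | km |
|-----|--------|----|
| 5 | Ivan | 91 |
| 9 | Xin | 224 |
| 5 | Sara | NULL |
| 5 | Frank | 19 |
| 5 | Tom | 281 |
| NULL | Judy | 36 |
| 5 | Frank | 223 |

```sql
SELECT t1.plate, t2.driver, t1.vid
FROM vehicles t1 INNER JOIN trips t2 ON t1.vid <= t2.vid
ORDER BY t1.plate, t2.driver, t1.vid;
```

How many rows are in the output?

6

INNER JOIN keeps only pairs where the ON condition holds.
Matching on t1.vid <= t2.vid. A NULL in a compared column never satisfies the condition.
Matched pairs: 6.
Total: 6 rows.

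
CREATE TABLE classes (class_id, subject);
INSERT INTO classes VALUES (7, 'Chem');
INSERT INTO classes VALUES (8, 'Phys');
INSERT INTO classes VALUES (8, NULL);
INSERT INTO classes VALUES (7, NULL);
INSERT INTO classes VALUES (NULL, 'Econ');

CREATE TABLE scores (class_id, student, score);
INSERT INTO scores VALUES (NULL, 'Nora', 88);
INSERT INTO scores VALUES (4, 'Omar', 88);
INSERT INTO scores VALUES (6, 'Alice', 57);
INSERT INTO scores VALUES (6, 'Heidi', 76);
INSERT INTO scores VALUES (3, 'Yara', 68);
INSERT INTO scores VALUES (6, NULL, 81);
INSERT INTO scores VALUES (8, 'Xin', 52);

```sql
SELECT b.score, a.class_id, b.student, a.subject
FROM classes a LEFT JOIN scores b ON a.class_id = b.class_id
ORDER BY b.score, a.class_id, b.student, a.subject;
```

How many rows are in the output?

LEFT JOIN keeps every row from `classes`; unmatched rows get NULL for `scores`'s columns.
Matching on a.class_id = b.class_id. A NULL in a compared column never satisfies the condition.
- a (class_id=7) has no partner → padded with NULL.
- a (class_id=8) pairs with 1 row(s) of b.
- a (class_id=8) pairs with 1 row(s) of b.
- a (class_id=7) has no partner → padded with NULL.
- a (class_id=NULL) has no partner → padded with NULL.
Total: 2 matched + 3 padded = 5 rows.

5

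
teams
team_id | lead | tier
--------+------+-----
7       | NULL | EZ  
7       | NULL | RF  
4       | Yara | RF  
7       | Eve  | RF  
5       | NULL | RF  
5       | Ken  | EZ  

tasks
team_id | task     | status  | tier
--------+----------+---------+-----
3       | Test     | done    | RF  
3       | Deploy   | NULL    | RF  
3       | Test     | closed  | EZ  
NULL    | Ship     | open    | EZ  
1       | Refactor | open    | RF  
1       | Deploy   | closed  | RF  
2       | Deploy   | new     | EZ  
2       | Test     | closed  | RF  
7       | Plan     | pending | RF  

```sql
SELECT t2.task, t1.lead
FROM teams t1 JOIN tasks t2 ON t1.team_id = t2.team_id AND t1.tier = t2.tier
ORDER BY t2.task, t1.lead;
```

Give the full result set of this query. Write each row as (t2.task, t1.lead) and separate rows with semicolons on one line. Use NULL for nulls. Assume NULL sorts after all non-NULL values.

INNER JOIN keeps only pairs where the ON condition holds.
Matching on t1.team_id = t2.team_id AND t1.tier = t2.tier. A NULL in a compared column never satisfies the condition.
Matched pairs: 2.

(Plan, Eve); (Plan, NULL)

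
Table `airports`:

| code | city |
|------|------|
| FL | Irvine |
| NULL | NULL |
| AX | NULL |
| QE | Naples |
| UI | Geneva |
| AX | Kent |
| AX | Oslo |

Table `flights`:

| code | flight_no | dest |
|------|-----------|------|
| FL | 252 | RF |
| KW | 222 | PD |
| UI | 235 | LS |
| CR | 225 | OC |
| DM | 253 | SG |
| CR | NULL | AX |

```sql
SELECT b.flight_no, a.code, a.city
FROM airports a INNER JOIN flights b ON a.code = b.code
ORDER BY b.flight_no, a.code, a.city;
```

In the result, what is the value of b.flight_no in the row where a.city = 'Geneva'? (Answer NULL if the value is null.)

INNER JOIN keeps only pairs where the ON condition holds.
Matching on a.code = b.code. A NULL in a compared column never satisfies the condition.
Matched pairs: 2.

235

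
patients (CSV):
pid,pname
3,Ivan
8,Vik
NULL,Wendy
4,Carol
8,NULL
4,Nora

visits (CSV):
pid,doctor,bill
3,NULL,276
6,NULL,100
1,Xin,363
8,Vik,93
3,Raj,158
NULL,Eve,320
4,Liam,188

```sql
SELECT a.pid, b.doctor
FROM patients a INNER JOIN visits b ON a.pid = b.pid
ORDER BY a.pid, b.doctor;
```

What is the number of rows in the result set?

6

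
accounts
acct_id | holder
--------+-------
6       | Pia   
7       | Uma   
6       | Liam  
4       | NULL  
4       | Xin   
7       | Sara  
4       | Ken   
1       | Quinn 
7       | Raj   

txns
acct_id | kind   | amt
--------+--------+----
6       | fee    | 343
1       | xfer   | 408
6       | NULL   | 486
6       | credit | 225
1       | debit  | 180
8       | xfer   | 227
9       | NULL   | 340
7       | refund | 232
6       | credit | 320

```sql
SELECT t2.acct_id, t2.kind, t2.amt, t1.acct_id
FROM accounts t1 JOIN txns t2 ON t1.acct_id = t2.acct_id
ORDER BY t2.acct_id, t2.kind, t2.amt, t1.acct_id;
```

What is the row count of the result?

13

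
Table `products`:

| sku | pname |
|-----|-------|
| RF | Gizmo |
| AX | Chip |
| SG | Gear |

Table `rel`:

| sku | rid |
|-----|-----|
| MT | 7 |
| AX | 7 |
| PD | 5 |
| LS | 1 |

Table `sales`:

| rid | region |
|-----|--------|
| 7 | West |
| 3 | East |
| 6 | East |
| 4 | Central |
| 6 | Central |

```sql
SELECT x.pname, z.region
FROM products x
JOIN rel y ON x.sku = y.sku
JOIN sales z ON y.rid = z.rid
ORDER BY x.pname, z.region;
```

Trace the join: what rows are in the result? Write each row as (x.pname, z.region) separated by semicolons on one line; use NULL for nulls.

Evaluate left to right. First `products x INNER JOIN rel y` on sku: 1 row(s).
Then INNER JOIN `sales z` on rid: keep only rows whose y.rid appears in z.

(Chip, West)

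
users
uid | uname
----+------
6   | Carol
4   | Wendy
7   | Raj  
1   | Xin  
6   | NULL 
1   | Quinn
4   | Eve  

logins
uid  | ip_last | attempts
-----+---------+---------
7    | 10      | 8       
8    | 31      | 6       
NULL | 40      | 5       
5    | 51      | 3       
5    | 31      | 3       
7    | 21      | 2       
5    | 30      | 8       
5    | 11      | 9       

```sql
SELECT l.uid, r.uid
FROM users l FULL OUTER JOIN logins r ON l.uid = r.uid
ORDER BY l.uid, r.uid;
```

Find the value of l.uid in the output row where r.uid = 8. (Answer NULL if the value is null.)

NULL

FULL OUTER JOIN keeps every row from both sides; unmatched rows get NULL for the other side's columns.
Matching on l.uid = r.uid. A NULL in a compared column never satisfies the condition.
Matched pairs: 2; unmatched l rows kept: 6; unmatched r rows kept: 6.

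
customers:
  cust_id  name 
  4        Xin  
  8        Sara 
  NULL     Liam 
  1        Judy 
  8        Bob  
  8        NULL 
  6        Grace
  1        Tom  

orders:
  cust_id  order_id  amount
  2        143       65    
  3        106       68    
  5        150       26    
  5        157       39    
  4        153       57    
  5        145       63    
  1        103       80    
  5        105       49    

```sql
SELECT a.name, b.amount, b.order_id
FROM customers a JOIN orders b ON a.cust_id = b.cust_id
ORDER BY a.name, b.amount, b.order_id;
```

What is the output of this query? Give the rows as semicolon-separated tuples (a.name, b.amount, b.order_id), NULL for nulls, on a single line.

(Judy, 80, 103); (Tom, 80, 103); (Xin, 57, 153)

INNER JOIN keeps only pairs where the ON condition holds.
Matching on a.cust_id = b.cust_id. A NULL in a compared column never satisfies the condition.
- cust_id=4: 1 matching b row(s), so 1 row(s) emitted.
- cust_id=8: no matching b row, dropped.
- cust_id=NULL: no matching b row, dropped.
- cust_id=1: 1 matching b row(s), so 1 row(s) emitted.
- cust_id=8: no matching b row, dropped.
- cust_id=8: no matching b row, dropped.
- cust_id=6: no matching b row, dropped.
- cust_id=1: 1 matching b row(s), so 1 row(s) emitted.
After projecting and ordering:
a.name | b.amount | b.order_id
Judy | 80 | 103
Tom | 80 | 103
Xin | 57 | 153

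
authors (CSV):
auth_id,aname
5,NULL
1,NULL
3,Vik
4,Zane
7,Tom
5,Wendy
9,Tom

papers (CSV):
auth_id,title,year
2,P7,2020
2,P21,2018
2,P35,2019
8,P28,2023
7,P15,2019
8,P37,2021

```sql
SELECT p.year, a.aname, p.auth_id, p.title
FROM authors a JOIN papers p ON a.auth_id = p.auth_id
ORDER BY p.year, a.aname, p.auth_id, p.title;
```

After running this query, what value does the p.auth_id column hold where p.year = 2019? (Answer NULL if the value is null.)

INNER JOIN keeps only pairs where the ON condition holds.
Matching on a.auth_id = p.auth_id.
- auth_id=5: no matching p row, dropped.
- auth_id=1: no matching p row, dropped.
- auth_id=3: no matching p row, dropped.
- auth_id=4: no matching p row, dropped.
- auth_id=7: 1 matching p row(s), so 1 row(s) emitted.
- auth_id=5: no matching p row, dropped.
- auth_id=9: no matching p row, dropped.

7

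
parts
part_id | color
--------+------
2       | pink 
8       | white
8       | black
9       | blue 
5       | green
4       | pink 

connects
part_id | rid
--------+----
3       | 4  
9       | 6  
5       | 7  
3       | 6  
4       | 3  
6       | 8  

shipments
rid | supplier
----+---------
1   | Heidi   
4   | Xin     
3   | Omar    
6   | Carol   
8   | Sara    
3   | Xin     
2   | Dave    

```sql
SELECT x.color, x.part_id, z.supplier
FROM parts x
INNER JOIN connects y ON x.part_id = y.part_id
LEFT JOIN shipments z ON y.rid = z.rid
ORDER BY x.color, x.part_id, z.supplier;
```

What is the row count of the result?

Joins associate left-to-right: parts INNER JOIN connects on part_id gives 3 intermediate row(s).
Then LEFT JOIN `shipments z` on rid: each of those 3 rows is kept; rows whose y.rid has no match in z get NULL for z's columns.
Result: 4 row(s).

4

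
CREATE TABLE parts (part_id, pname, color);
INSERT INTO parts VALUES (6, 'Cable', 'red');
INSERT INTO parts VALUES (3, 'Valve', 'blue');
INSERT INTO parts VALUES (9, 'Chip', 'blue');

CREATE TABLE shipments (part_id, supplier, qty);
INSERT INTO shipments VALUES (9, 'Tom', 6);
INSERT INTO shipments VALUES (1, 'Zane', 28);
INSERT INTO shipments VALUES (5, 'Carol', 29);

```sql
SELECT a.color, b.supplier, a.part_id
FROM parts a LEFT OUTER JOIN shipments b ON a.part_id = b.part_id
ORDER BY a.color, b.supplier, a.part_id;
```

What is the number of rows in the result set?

3

LEFT JOIN keeps every row from `parts`; unmatched rows get NULL for `shipments`'s columns.
Matching on a.part_id = b.part_id.
Matched pairs: 1; unmatched a rows kept: 2.
Total: 1 matched + 2 padded = 3 rows.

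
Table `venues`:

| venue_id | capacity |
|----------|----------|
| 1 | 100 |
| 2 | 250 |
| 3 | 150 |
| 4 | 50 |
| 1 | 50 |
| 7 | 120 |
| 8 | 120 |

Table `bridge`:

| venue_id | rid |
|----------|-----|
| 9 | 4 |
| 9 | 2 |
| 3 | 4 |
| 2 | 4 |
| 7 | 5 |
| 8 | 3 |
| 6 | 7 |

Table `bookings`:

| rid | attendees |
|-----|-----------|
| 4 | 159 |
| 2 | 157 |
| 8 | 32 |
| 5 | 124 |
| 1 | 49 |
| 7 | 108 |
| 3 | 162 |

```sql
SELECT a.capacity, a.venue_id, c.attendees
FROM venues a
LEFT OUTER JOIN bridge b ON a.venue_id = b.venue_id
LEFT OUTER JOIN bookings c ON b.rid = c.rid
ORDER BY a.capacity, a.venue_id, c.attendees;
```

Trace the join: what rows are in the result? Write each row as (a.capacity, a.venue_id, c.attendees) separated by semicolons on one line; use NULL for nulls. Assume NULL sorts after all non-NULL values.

Joins associate left-to-right: venues LEFT JOIN bridge on venue_id gives 7 intermediate row(s).
Then LEFT JOIN `bookings c` on rid: each of those 7 rows is kept; rows whose b.rid has no match in c get NULL for c's columns.

(50, 1, NULL); (50, 4, NULL); (100, 1, NULL); (120, 7, 124); (120, 8, 162); (150, 3, 159); (250, 2, 159)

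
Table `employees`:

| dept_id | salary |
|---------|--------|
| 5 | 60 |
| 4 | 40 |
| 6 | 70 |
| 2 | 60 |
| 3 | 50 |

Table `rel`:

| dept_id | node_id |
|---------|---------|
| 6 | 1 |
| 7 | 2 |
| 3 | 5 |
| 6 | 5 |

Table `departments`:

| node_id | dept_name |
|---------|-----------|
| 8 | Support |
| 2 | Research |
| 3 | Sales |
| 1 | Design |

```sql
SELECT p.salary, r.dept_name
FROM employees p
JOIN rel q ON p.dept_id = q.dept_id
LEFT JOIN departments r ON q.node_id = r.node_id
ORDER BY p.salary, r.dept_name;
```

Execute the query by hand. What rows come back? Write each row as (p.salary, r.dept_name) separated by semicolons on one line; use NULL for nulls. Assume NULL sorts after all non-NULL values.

Step 1 — p INNER JOIN q on dept_id → 3 row(s).
Then LEFT JOIN `departments r` on node_id: each of those 3 rows is kept; rows whose q.node_id has no match in r get NULL for r's columns.

(50, NULL); (70, Design); (70, NULL)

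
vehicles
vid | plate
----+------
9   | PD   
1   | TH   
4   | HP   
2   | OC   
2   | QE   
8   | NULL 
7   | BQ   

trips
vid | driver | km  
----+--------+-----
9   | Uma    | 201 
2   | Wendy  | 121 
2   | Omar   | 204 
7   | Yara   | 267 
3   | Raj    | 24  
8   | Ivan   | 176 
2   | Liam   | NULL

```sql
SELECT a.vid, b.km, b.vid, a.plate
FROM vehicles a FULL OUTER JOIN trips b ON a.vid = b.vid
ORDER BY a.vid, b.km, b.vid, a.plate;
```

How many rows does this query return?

12

FULL OUTER JOIN keeps every row from both sides; unmatched rows get NULL for the other side's columns.
Matching on a.vid = b.vid.
Matched pairs: 9; unmatched a rows kept: 2; unmatched b rows kept: 1.
Total: 9 matched + 3 padded = 12 rows.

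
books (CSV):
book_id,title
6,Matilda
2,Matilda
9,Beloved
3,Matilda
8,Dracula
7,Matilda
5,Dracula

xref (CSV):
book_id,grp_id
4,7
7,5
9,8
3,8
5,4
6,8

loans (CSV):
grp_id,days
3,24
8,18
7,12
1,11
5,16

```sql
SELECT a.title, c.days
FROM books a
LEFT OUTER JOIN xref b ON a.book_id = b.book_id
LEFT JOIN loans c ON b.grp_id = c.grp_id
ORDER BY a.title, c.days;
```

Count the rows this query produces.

Joins associate left-to-right: books LEFT JOIN xref on book_id gives 7 intermediate row(s).
Then LEFT JOIN `loans c` on grp_id: each of those 7 rows is kept; rows whose b.grp_id has no match in c get NULL for c's columns.
Result: 7 row(s).

7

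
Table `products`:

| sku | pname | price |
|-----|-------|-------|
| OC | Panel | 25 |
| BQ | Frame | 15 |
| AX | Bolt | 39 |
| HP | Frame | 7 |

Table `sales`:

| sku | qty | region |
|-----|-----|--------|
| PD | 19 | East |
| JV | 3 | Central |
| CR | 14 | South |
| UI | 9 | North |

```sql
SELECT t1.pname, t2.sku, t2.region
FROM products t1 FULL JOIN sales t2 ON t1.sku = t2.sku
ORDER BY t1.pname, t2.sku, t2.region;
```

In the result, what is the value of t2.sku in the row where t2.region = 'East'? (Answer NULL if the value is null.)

FULL OUTER JOIN keeps every row from both sides; unmatched rows get NULL for the other side's columns.
Matching on t1.sku = t2.sku.
Matched pairs: 0; unmatched t1 rows kept: 4; unmatched t2 rows kept: 4.

PD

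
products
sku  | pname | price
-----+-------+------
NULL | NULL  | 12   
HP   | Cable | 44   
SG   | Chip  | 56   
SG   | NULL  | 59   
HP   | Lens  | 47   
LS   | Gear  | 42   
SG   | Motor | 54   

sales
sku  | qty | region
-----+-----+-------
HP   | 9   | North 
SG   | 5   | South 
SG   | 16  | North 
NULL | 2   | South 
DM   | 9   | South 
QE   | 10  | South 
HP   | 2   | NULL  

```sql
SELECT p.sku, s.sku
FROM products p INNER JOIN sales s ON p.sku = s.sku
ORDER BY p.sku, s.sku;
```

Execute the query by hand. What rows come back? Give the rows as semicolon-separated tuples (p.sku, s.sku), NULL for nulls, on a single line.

(HP, HP); (HP, HP); (HP, HP); (HP, HP); (SG, SG); (SG, SG); (SG, SG); (SG, SG); (SG, SG); (SG, SG)

INNER JOIN keeps only pairs where the ON condition holds.
Matching on p.sku = s.sku. A NULL in a compared column never satisfies the condition.
Matched pairs: 10.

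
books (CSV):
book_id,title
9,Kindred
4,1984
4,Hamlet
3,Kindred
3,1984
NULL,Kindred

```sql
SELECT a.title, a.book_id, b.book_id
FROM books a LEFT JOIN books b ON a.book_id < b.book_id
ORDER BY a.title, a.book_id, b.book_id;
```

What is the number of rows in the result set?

LEFT JOIN keeps every row from `books a`; unmatched rows get NULL for `books b`'s columns.
Matching on a.book_id < b.book_id. A NULL in a compared column never satisfies the condition.
Matched pairs: 8; unmatched a rows kept: 2.
Total: 8 matched + 2 padded = 10 rows.

10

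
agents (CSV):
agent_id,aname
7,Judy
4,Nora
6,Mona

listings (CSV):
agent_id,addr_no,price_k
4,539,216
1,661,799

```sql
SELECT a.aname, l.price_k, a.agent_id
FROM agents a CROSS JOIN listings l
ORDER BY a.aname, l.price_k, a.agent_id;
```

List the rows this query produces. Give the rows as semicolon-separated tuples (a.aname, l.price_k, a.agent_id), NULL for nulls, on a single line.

CROSS JOIN pairs every row of `agents` with every row of `listings`: 3 × 2 = 6 rows.
After projecting and ordering:
a.aname | l.price_k | a.agent_id
Judy | 216 | 7
Judy | 799 | 7
Mona | 216 | 6
Mona | 799 | 6
Nora | 216 | 4
Nora | 799 | 4

(Judy, 216, 7); (Judy, 799, 7); (Mona, 216, 6); (Mona, 799, 6); (Nora, 216, 4); (Nora, 799, 4)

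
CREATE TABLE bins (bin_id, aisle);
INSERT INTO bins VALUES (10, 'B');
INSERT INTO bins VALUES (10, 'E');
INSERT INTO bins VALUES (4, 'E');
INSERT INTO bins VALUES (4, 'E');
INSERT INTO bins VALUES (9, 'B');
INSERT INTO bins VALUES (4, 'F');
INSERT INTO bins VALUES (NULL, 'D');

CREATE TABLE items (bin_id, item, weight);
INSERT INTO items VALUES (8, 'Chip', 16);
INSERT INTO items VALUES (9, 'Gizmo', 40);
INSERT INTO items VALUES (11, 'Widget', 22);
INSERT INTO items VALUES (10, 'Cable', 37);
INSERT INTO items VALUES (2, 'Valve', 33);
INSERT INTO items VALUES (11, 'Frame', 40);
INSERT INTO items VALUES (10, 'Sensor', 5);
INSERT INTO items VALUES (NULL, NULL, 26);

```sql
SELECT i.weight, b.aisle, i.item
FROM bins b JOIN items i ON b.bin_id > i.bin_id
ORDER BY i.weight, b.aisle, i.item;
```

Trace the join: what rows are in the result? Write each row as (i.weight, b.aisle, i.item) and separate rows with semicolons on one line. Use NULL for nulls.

(16, B, Chip); (16, B, Chip); (16, E, Chip); (33, B, Valve); (33, B, Valve); (33, E, Valve); (33, E, Valve); (33, E, Valve); (33, F, Valve); (40, B, Gizmo); (40, E, Gizmo)

INNER JOIN keeps only pairs where the ON condition holds.
Matching on b.bin_id > i.bin_id. A NULL in a compared column never satisfies the condition.
- b (bin_id=10) pairs with 3 row(s) of i.
- b (bin_id=10) pairs with 3 row(s) of i.
- b (bin_id=4) pairs with 1 row(s) of i.
- b (bin_id=4) pairs with 1 row(s) of i.
- b (bin_id=9) pairs with 2 row(s) of i.
- b (bin_id=4) pairs with 1 row(s) of i.
- b (bin_id=NULL) has no partner → excluded.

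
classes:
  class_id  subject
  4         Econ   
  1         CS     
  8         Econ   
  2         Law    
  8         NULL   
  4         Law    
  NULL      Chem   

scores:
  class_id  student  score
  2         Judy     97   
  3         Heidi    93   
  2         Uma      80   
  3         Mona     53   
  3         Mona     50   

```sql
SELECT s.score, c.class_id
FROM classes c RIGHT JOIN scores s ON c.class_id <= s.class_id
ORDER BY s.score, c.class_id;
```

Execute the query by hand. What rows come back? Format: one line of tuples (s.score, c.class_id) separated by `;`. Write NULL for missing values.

RIGHT JOIN keeps every row from `scores`; unmatched rows get NULL for `classes`'s columns.
Matching on c.class_id <= s.class_id. A NULL in a compared column never satisfies the condition.
Matched pairs: 10; unmatched s rows kept: 0.

(50, 1); (50, 2); (53, 1); (53, 2); (80, 1); (80, 2); (93, 1); (93, 2); (97, 1); (97, 2)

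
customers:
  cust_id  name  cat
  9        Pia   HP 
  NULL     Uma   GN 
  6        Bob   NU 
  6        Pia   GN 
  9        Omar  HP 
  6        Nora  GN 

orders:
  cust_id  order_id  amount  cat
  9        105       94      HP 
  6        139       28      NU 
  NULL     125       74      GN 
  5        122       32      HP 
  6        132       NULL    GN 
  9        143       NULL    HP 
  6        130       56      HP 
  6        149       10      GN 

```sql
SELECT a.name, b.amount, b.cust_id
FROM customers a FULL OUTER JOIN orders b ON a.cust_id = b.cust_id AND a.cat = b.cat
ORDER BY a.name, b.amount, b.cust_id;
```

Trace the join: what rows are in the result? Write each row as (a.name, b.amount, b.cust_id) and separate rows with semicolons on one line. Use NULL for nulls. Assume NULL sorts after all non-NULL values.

FULL OUTER JOIN keeps every row from both sides; unmatched rows get NULL for the other side's columns.
Matching on a.cust_id = b.cust_id AND a.cat = b.cat. A NULL in a compared column never satisfies the condition.
Matched pairs: 9; unmatched a rows kept: 1; unmatched b rows kept: 3.

(Bob, 28, 6); (Nora, 10, 6); (Nora, NULL, 6); (Omar, 94, 9); (Omar, NULL, 9); (Pia, 10, 6); (Pia, 94, 9); (Pia, NULL, 6); (Pia, NULL, 9); (Uma, NULL, NULL); (NULL, 32, 5); (NULL, 56, 6); (NULL, 74, NULL)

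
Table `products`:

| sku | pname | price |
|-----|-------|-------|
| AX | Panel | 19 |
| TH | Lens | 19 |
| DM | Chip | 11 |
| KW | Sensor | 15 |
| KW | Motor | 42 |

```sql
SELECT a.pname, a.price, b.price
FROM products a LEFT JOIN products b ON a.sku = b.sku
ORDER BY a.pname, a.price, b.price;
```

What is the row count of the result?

LEFT JOIN keeps every row from `products a`; unmatched rows get NULL for `products b`'s columns.
Matching on a.sku = b.sku.
- a[0] sku=AX → 1 match(es) in b → 1 row(s).
- a[1] sku=TH → 1 match(es) in b → 1 row(s).
- a[2] sku=DM → 1 match(es) in b → 1 row(s).
- a[3] sku=KW → 2 match(es) in b → 2 row(s).
- a[4] sku=KW → 2 match(es) in b → 2 row(s).
Total: 7 rows.

7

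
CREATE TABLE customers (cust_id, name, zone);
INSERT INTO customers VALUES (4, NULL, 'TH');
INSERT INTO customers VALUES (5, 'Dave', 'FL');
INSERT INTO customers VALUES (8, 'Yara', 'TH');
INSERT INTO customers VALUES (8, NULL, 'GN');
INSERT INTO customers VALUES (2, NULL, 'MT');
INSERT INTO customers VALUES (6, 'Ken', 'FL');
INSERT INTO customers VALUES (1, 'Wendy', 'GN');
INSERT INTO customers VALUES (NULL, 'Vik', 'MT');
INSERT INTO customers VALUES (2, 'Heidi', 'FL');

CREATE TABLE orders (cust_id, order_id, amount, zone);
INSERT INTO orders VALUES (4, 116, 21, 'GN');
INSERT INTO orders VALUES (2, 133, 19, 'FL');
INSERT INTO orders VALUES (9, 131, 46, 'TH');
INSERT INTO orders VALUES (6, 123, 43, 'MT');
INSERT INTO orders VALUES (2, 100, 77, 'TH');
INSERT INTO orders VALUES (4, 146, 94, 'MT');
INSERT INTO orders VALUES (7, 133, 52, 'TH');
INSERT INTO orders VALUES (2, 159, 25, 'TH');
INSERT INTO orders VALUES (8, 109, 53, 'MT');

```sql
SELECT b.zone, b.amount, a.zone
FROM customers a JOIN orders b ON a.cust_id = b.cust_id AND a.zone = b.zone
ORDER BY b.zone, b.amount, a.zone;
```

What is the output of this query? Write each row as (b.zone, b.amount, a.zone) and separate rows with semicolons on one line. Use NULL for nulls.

INNER JOIN keeps only pairs where the ON condition holds.
Matching on a.cust_id = b.cust_id AND a.zone = b.zone. A NULL in a compared column never satisfies the condition.
- a[0] cust_id=4, zone=TH → no match; dropped.
- a[1] cust_id=5, zone=FL → no match; dropped.
- a[2] cust_id=8, zone=TH → no match; dropped.
- a[3] cust_id=8, zone=GN → no match; dropped.
- a[4] cust_id=2, zone=MT → no match; dropped.
- a[5] cust_id=6, zone=FL → no match; dropped.
- a[6] cust_id=1, zone=GN → no match; dropped.
- a[7] cust_id=NULL, zone=MT → no match; dropped.
- a[8] cust_id=2, zone=FL → 1 match(es) in b → 1 row(s).
After projecting and ordering:
b.zone | b.amount | a.zone
FL | 19 | FL

(FL, 19, FL)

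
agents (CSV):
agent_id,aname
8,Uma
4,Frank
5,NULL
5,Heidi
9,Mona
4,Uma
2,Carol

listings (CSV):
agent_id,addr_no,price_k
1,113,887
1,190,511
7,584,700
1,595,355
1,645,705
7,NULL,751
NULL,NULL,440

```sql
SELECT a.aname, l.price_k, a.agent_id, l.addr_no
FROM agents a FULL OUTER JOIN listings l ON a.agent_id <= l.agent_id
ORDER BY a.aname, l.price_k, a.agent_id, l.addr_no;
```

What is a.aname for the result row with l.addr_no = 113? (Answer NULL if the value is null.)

FULL OUTER JOIN keeps every row from both sides; unmatched rows get NULL for the other side's columns.
Matching on a.agent_id <= l.agent_id. A NULL in a compared column never satisfies the condition.
- a (agent_id=8) has no partner → padded with NULL.
- a (agent_id=4) pairs with 2 row(s) of l.
- a (agent_id=5) pairs with 2 row(s) of l.
- a (agent_id=5) pairs with 2 row(s) of l.
- a (agent_id=9) has no partner → padded with NULL.
- a (agent_id=4) pairs with 2 row(s) of l.
- a (agent_id=2) pairs with 2 row(s) of l.
- 5 l row(s) had no a match → kept, a columns NULL.

NULL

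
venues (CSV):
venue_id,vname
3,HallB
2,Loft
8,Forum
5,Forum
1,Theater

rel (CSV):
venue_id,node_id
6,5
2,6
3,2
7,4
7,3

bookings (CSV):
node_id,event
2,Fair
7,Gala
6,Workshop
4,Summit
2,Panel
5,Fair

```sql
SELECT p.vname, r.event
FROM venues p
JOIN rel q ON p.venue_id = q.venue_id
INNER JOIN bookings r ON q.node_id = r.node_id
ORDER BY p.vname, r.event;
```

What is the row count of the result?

Joins associate left-to-right: venues INNER JOIN rel on venue_id gives 2 intermediate row(s).
Then INNER JOIN `bookings r` on node_id: keep only rows whose q.node_id appears in r.
Result: 3 row(s).

3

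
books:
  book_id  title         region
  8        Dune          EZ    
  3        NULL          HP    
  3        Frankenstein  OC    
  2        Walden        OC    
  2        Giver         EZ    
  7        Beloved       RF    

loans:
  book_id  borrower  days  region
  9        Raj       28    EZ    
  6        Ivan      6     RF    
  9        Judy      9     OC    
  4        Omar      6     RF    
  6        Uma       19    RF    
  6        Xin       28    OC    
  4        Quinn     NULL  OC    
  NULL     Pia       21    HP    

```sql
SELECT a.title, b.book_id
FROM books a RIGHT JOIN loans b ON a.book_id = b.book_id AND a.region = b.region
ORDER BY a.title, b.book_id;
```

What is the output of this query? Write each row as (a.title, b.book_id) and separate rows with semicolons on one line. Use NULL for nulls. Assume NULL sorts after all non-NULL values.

(NULL, 4); (NULL, 4); (NULL, 6); (NULL, 6); (NULL, 6); (NULL, 9); (NULL, 9); (NULL, NULL)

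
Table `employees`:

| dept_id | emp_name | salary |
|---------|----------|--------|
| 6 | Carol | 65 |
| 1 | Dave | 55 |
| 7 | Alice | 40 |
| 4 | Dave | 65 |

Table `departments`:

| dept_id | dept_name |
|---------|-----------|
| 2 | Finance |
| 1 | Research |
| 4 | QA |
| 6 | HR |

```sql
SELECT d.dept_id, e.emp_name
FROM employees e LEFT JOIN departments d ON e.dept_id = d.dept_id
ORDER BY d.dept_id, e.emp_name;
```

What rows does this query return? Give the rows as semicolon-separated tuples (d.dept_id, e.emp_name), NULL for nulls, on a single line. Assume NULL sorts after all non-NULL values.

(1, Dave); (4, Dave); (6, Carol); (NULL, Alice)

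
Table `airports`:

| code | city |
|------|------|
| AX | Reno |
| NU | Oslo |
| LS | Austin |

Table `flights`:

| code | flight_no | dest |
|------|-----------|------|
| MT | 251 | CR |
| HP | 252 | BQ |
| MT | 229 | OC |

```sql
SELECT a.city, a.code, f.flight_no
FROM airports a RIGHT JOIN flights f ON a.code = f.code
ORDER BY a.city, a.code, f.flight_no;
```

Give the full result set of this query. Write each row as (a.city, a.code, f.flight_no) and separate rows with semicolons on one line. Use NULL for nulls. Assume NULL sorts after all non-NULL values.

(NULL, NULL, 229); (NULL, NULL, 251); (NULL, NULL, 252)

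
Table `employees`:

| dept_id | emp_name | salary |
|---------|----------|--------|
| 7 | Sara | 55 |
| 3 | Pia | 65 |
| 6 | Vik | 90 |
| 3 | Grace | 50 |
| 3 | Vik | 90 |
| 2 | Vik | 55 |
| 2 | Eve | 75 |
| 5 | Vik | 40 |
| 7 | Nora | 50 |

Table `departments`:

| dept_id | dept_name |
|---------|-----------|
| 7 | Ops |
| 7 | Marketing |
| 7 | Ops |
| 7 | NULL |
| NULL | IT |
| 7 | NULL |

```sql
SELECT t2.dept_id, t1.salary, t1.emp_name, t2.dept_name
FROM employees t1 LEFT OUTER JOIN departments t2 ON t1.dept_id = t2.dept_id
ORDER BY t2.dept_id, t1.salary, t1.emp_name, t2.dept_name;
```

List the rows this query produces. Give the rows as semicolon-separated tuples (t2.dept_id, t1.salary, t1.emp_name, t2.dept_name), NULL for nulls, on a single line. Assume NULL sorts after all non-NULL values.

LEFT JOIN keeps every row from `employees`; unmatched rows get NULL for `departments`'s columns.
Matching on t1.dept_id = t2.dept_id. A NULL in a compared column never satisfies the condition.
Matched pairs: 10; unmatched t1 rows kept: 7.

(7, 50, Nora, Marketing); (7, 50, Nora, Ops); (7, 50, Nora, Ops); (7, 50, Nora, NULL); (7, 50, Nora, NULL); (7, 55, Sara, Marketing); (7, 55, Sara, Ops); (7, 55, Sara, Ops); (7, 55, Sara, NULL); (7, 55, Sara, NULL); (NULL, 40, Vik, NULL); (NULL, 50, Grace, NULL); (NULL, 55, Vik, NULL); (NULL, 65, Pia, NULL); (NULL, 75, Eve, NULL); (NULL, 90, Vik, NULL); (NULL, 90, Vik, NULL)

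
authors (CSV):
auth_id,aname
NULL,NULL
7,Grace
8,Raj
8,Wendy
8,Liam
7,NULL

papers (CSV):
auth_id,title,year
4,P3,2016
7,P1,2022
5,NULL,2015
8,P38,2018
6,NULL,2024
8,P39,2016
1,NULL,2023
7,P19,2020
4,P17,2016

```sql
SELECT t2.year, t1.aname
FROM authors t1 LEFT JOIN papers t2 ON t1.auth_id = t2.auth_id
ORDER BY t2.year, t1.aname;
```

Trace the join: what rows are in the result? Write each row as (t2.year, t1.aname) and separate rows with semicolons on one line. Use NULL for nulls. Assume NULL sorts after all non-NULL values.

(2016, Liam); (2016, Raj); (2016, Wendy); (2018, Liam); (2018, Raj); (2018, Wendy); (2020, Grace); (2020, NULL); (2022, Grace); (2022, NULL); (NULL, NULL)

LEFT JOIN keeps every row from `authors`; unmatched rows get NULL for `papers`'s columns.
Matching on t1.auth_id = t2.auth_id. A NULL in a compared column never satisfies the condition.
- t1 (auth_id=NULL) has no partner → padded with NULL.
- t1 (auth_id=7) pairs with 2 row(s) of t2.
- t1 (auth_id=8) pairs with 2 row(s) of t2.
- t1 (auth_id=8) pairs with 2 row(s) of t2.
- t1 (auth_id=8) pairs with 2 row(s) of t2.
- t1 (auth_id=7) pairs with 2 row(s) of t2.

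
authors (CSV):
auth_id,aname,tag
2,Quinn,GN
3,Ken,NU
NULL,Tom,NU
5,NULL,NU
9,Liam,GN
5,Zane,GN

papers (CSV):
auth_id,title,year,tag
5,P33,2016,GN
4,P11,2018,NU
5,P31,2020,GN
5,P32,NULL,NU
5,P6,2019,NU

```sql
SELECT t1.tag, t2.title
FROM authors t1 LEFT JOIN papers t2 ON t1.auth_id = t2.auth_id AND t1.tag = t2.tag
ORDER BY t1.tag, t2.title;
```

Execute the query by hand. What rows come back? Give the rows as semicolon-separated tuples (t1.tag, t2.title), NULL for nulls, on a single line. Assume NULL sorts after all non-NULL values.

(GN, P31); (GN, P33); (GN, NULL); (GN, NULL); (NU, P32); (NU, P6); (NU, NULL); (NU, NULL)

LEFT JOIN keeps every row from `authors`; unmatched rows get NULL for `papers`'s columns.
Matching on t1.auth_id = t2.auth_id AND t1.tag = t2.tag. A NULL in a compared column never satisfies the condition.
- t1 row (auth_id=2, tag=GN): no match → kept, t2 columns NULL.
- t1 row (auth_id=3, tag=NU): no match → kept, t2 columns NULL.
- t1 row (auth_id=NULL, tag=NU): no match → kept, t2 columns NULL.
- t1 row (auth_id=5, tag=NU): matches 2 t2 row(s) → 2 output row(s).
- t1 row (auth_id=9, tag=GN): no match → kept, t2 columns NULL.
- t1 row (auth_id=5, tag=GN): matches 2 t2 row(s) → 2 output row(s).
After projecting and ordering:
t1.tag | t2.title
GN | P31
GN | P33
GN | NULL
GN | NULL
NU | P32
NU | P6
NU | NULL
NU | NULL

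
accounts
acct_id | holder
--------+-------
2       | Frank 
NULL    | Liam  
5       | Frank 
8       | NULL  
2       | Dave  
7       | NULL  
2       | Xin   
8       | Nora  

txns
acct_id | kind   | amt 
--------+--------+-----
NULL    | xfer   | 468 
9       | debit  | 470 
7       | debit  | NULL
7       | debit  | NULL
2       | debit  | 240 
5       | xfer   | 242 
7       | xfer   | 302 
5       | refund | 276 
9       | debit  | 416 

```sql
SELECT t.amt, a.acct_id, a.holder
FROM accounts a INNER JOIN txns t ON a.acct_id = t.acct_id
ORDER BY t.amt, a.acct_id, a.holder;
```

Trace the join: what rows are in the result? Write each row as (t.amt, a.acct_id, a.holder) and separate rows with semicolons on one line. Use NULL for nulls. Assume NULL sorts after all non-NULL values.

(240, 2, Dave); (240, 2, Frank); (240, 2, Xin); (242, 5, Frank); (276, 5, Frank); (302, 7, NULL); (NULL, 7, NULL); (NULL, 7, NULL)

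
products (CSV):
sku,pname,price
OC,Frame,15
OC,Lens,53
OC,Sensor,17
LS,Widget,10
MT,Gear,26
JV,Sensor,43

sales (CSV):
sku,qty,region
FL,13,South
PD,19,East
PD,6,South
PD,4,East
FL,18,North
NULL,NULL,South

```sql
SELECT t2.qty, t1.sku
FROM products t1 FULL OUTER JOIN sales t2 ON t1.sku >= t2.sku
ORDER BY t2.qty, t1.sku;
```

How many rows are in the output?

FULL OUTER JOIN keeps every row from both sides; unmatched rows get NULL for the other side's columns.
Matching on t1.sku >= t2.sku. A NULL in a compared column never satisfies the condition.
- sku=OC: 2 matching t2 row(s), so 2 row(s) emitted.
- sku=OC: 2 matching t2 row(s), so 2 row(s) emitted.
- sku=OC: 2 matching t2 row(s), so 2 row(s) emitted.
- sku=LS: 2 matching t2 row(s), so 2 row(s) emitted.
- sku=MT: 2 matching t2 row(s), so 2 row(s) emitted.
- sku=JV: 2 matching t2 row(s), so 2 row(s) emitted.
- 4 t2 row(s) had no t1 match → kept, t1 columns NULL.
Total: 12 matched + 4 padded = 16 rows.

16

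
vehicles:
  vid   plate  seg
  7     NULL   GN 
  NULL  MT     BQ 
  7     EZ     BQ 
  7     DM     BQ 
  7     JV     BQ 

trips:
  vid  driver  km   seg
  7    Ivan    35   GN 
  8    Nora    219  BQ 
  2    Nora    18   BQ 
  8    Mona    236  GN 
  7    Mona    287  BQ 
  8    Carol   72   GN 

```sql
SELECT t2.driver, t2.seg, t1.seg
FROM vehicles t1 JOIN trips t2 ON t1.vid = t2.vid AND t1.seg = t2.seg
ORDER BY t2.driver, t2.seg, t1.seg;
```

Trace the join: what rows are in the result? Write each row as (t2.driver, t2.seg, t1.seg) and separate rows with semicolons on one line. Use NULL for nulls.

INNER JOIN keeps only pairs where the ON condition holds.
Matching on t1.vid = t2.vid AND t1.seg = t2.seg. A NULL in a compared column never satisfies the condition.
Matched pairs: 4.

(Ivan, GN, GN); (Mona, BQ, BQ); (Mona, BQ, BQ); (Mona, BQ, BQ)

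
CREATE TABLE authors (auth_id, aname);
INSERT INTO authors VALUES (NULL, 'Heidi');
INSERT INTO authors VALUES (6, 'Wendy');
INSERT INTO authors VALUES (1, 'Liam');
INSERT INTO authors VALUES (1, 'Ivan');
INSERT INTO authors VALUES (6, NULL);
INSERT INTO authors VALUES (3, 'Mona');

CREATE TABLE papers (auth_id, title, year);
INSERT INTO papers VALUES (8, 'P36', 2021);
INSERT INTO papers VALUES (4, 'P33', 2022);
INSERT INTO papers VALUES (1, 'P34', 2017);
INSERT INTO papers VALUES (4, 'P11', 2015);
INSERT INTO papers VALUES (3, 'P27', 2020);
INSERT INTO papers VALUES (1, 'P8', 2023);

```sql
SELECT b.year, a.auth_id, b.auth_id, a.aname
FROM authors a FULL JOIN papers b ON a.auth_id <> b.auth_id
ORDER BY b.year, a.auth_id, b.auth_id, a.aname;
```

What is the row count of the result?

FULL OUTER JOIN keeps every row from both sides; unmatched rows get NULL for the other side's columns.
Matching on a.auth_id <> b.auth_id. A NULL in a compared column never satisfies the condition.
- a row (auth_id=NULL): no match → kept, b columns NULL.
- a row (auth_id=6): matches 6 b row(s) → 6 output row(s).
- a row (auth_id=1): matches 4 b row(s) → 4 output row(s).
- a row (auth_id=1): matches 4 b row(s) → 4 output row(s).
- a row (auth_id=6): matches 6 b row(s) → 6 output row(s).
- a row (auth_id=3): matches 5 b row(s) → 5 output row(s).
Total: 25 matched + 1 padded = 26 rows.

26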